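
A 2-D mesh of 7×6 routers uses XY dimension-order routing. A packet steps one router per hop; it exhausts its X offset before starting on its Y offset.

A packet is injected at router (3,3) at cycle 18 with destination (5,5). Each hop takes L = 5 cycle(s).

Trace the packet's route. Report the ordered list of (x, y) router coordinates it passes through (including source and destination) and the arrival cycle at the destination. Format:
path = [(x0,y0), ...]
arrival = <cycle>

t=18: at (3,3)
t=23: at (4,3) after E
t=28: at (5,3) after E
t=33: at (5,4) after N
t=38: at (5,5) after N

path = [(3,3), (4,3), (5,3), (5,4), (5,5)]
arrival = 38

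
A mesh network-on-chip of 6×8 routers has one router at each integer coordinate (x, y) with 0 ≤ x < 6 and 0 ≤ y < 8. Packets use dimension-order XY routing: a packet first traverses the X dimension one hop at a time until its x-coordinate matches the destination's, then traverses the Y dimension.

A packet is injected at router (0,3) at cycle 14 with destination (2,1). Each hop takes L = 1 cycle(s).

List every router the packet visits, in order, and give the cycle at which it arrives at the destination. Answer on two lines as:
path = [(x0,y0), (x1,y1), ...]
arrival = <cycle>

path = [(0,3), (1,3), (2,3), (2,2), (2,1)]
arrival = 18

  0. router=(0,3) cycle=14 (inject)
  1. router=(1,3) cycle=15 dir=E
  2. router=(2,3) cycle=16 dir=E
  3. router=(2,2) cycle=17 dir=S
  4. router=(2,1) cycle=18 dir=S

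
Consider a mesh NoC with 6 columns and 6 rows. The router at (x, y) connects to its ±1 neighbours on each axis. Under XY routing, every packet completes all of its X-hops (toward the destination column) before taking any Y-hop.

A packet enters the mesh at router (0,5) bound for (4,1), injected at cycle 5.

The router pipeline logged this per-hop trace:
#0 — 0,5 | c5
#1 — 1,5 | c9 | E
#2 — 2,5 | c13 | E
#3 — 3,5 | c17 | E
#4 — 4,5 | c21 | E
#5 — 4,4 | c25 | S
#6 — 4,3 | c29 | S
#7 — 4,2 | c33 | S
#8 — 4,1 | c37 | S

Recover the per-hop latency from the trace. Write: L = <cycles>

From hop 0 (5) to hop 1 (9): +4 cycles.
That increment is L by definition: L = 4.

L = 4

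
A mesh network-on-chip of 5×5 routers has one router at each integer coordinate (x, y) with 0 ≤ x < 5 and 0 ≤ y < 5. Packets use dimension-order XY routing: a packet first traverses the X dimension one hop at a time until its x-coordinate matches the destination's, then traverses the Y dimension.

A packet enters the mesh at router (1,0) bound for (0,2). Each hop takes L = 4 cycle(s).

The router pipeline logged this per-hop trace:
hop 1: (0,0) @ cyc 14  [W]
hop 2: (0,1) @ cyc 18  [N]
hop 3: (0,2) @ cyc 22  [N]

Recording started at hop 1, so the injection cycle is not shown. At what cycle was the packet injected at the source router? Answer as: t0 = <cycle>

cyc[1] = 14 and cyc[k] = t0 + k·L for every k.
Therefore t0 = 14 − L = 10.

t0 = 10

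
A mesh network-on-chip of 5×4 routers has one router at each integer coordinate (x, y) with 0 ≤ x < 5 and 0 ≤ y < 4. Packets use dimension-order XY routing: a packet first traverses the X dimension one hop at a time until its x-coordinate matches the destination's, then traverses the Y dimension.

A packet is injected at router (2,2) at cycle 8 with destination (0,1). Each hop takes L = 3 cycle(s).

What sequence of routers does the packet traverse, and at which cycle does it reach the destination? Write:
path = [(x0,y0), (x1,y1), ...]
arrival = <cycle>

t=8: at (2,2)
t=11: at (1,2) after W
t=14: at (0,2) after W
t=17: at (0,1) after S

path = [(2,2), (1,2), (0,2), (0,1)]
arrival = 17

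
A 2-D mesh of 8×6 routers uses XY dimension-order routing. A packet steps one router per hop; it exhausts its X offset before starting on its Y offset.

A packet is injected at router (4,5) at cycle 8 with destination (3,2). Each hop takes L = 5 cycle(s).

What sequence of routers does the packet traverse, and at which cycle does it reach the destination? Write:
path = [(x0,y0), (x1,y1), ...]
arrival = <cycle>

path = [(4,5), (3,5), (3,4), (3,3), (3,2)]
arrival = 28

  0. router=(4,5) cycle=8 (inject)
  1. router=(3,5) cycle=13 dir=W
  2. router=(3,4) cycle=18 dir=S
  3. router=(3,3) cycle=23 dir=S
  4. router=(3,2) cycle=28 dir=S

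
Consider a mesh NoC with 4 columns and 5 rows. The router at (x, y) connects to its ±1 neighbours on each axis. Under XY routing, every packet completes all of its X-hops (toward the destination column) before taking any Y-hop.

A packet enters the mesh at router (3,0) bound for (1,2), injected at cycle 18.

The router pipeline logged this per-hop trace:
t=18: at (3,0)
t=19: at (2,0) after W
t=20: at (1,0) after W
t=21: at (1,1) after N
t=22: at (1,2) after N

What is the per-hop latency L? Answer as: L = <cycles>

Between hops 0 and 1 the cycle counter advances 19 − 18 = 1.
One hop costs L cycles, so L = 1.

L = 1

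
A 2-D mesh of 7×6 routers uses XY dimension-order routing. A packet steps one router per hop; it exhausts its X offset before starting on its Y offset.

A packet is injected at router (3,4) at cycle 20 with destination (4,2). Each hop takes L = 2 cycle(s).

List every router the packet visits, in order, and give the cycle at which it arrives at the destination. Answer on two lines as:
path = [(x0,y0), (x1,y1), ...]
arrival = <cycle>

  0. router=(3,4) cycle=20 (inject)
  1. router=(4,4) cycle=22 dir=E
  2. router=(4,3) cycle=24 dir=S
  3. router=(4,2) cycle=26 dir=S

path = [(3,4), (4,4), (4,3), (4,2)]
arrival = 26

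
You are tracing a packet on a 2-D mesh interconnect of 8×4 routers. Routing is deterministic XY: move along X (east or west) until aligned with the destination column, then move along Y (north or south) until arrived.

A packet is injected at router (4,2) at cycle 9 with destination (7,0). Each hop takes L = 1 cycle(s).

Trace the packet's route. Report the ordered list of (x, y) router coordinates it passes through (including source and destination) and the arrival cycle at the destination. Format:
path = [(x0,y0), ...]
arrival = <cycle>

path = [(4,2), (5,2), (6,2), (7,2), (7,1), (7,0)]
arrival = 14

t=9: at (4,2)
t=10: at (5,2) after E
t=11: at (6,2) after E
t=12: at (7,2) after E
t=13: at (7,1) after S
t=14: at (7,0) after S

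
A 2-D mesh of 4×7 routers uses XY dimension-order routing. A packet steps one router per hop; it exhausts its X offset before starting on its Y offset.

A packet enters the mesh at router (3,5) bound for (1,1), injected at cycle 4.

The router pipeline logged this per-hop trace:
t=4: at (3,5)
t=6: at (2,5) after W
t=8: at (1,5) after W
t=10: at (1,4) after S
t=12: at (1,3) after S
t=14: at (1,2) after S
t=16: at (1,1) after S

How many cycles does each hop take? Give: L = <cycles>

cyc[1] − cyc[0] = 6 − 4 = 2.
That increment is L by definition: L = 2.

L = 2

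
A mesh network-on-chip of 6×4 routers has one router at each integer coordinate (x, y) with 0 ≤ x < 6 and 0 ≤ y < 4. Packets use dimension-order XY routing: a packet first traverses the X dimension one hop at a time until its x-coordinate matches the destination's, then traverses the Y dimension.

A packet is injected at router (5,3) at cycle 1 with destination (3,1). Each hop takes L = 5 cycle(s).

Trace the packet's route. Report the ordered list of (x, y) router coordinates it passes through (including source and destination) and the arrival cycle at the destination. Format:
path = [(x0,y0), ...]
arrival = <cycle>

hop 0: (5,3) @ cyc 1
hop 1: (4,3) @ cyc 6  [W]
hop 2: (3,3) @ cyc 11  [W]
hop 3: (3,2) @ cyc 16  [S]
hop 4: (3,1) @ cyc 21  [S]

path = [(5,3), (4,3), (3,3), (3,2), (3,1)]
arrival = 21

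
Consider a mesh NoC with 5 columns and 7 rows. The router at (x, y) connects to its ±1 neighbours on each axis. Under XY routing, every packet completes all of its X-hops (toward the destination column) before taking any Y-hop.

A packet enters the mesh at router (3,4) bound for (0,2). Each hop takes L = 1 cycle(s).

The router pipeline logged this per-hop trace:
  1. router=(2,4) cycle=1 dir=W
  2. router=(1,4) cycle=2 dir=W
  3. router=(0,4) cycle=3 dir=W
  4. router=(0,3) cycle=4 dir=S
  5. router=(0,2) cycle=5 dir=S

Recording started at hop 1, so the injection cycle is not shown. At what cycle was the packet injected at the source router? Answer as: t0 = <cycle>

t0 = 0

cyc[1] = 1 and cyc[k] = t0 + k·L for every k.
So t0 = 1 − 1·1 = 0.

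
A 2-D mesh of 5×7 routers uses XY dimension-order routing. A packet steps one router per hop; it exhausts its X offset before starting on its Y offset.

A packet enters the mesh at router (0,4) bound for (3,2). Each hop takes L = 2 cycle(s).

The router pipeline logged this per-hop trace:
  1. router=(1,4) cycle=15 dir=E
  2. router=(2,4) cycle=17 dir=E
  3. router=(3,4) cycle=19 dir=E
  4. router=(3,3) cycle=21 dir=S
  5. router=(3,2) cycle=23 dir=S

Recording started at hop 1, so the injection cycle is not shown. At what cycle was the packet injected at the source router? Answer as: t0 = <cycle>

At hop 1 the cycle is 15; in general cyc_k = t0 + kL.
Subtract one hop: t0 = 15 − 2 = 13.

t0 = 13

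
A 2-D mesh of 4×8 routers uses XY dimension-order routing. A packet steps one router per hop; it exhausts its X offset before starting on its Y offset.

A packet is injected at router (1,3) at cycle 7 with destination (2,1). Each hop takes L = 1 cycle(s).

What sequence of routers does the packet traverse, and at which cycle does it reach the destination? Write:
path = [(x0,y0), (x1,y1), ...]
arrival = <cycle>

[0] x=1 y=3 t=7
[1] x=2 y=3 t=8 →E
[2] x=2 y=2 t=9 →S
[3] x=2 y=1 t=10 →S

path = [(1,3), (2,3), (2,2), (2,1)]
arrival = 10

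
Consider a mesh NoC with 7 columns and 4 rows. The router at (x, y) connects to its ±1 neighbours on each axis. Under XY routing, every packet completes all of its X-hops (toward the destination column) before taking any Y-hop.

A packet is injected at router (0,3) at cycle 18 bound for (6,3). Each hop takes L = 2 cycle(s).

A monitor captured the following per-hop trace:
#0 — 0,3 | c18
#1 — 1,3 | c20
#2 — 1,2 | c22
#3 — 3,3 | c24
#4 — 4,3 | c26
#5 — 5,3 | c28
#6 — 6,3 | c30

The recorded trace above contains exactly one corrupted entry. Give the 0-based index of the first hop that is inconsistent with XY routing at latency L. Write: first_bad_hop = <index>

  1: Δx=+1 Δy=+0 Δt=2 [ok]
  2: Δx=+0 Δy=-1 Δt=2 [BAD: Y-move but x=1≠6]

first_bad_hop = 2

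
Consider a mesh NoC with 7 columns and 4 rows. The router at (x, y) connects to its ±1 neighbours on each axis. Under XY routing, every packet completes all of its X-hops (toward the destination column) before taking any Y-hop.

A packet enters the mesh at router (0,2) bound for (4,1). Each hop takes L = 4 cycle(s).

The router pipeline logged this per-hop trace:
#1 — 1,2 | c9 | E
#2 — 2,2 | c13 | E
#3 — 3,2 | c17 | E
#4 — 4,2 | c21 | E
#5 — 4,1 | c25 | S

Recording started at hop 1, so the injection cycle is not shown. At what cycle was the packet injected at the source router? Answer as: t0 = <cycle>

At hop 1 the cycle is 9; in general cyc_k = t0 + kL.
Subtract one hop: t0 = 9 − 4 = 5.

t0 = 5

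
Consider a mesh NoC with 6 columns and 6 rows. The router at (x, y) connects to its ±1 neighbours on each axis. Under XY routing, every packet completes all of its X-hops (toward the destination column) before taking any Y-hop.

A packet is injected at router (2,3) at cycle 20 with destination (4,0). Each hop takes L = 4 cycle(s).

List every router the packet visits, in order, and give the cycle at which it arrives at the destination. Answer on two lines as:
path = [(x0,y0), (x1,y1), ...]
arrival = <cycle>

path = [(2,3), (3,3), (4,3), (4,2), (4,1), (4,0)]
arrival = 40

src (2,3)  cyc=20
E→(3,3)  cyc=24
E→(4,3)  cyc=28
S→(4,2)  cyc=32
S→(4,1)  cyc=36
S→(4,0)  cyc=40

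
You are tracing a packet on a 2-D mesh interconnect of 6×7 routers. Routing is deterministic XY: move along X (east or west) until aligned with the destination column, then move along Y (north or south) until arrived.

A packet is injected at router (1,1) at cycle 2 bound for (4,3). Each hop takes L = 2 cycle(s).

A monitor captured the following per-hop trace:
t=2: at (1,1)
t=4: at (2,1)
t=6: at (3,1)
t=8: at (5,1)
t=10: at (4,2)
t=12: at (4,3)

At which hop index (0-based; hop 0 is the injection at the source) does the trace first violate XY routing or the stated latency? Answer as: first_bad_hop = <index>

first_bad_hop = 3

[1] (+1,+0) / 2c ⇒ ok
[2] (+1,+0) / 2c ⇒ ok
[3] (+2,+0) / 2c ⇒ BAD: non-unit step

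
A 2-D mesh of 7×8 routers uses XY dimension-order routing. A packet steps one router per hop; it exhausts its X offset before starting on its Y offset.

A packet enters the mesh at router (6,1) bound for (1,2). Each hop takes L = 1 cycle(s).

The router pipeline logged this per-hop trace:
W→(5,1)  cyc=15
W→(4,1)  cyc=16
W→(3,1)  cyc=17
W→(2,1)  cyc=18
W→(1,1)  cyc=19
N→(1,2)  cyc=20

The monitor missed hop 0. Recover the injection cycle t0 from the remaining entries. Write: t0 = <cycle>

t0 = 14

At hop 1 the cycle is 15; in general cyc_k = t0 + kL.
So t0 = 15 − 1·1 = 14.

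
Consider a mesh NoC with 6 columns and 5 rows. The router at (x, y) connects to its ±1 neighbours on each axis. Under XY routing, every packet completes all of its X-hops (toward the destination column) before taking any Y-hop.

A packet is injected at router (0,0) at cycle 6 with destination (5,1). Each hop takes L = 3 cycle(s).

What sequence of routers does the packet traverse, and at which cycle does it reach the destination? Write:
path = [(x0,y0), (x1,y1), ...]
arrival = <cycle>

path = [(0,0), (1,0), (2,0), (3,0), (4,0), (5,0), (5,1)]
arrival = 24

[0] x=0 y=0 t=6
[1] x=1 y=0 t=9 →E
[2] x=2 y=0 t=12 →E
[3] x=3 y=0 t=15 →E
[4] x=4 y=0 t=18 →E
[5] x=5 y=0 t=21 →E
[6] x=5 y=1 t=24 →N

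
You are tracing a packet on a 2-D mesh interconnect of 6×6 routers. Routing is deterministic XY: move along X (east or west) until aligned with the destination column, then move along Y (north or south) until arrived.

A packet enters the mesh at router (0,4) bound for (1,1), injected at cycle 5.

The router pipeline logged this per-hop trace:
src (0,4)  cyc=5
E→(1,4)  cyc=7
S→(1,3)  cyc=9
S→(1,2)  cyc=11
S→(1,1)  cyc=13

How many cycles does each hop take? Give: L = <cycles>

L = 2

Between hops 0 and 1 the cycle counter advances 7 − 5 = 2.
That increment is L by definition: L = 2.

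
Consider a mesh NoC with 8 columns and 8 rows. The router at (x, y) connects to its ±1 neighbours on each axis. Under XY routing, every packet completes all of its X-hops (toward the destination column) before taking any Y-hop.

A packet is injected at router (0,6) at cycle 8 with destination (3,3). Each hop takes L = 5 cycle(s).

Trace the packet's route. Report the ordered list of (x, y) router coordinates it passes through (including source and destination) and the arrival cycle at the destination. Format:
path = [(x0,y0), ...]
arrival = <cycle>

src (0,6)  cyc=8
E→(1,6)  cyc=13
E→(2,6)  cyc=18
E→(3,6)  cyc=23
S→(3,5)  cyc=28
S→(3,4)  cyc=33
S→(3,3)  cyc=38

path = [(0,6), (1,6), (2,6), (3,6), (3,5), (3,4), (3,3)]
arrival = 38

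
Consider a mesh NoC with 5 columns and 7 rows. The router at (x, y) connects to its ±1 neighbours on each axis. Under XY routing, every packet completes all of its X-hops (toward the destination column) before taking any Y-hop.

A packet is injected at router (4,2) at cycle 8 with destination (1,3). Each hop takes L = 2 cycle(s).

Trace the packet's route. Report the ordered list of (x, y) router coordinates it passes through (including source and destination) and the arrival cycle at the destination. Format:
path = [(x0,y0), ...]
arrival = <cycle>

path = [(4,2), (3,2), (2,2), (1,2), (1,3)]
arrival = 16

src (4,2)  cyc=8
W→(3,2)  cyc=10
W→(2,2)  cyc=12
W→(1,2)  cyc=14
N→(1,3)  cyc=16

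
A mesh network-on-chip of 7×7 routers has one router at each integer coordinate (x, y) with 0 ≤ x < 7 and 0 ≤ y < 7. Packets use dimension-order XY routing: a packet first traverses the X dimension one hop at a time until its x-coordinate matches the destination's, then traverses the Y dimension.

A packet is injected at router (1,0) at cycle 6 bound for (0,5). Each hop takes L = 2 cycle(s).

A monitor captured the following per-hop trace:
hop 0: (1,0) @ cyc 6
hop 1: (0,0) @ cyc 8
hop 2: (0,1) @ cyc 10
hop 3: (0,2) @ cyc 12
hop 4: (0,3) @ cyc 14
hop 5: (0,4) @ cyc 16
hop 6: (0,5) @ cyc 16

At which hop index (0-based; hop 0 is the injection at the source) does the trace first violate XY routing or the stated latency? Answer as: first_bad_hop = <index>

first_bad_hop = 6

check 1→ d=(-1,0) cyc+2: ok
check 2→ d=(0,1) cyc+2: ok
check 3→ d=(0,1) cyc+2: ok
check 4→ d=(0,1) cyc+2: ok
check 5→ d=(0,1) cyc+2: ok
check 6→ d=(0,1) cyc+0: BAD: Δcyc=0≠L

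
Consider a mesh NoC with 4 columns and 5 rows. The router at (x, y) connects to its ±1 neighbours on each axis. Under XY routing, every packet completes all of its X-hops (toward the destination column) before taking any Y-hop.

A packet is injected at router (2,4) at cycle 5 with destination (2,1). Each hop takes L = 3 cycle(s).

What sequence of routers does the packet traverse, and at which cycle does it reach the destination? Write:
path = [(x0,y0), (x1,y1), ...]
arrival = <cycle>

path = [(2,4), (2,3), (2,2), (2,1)]
arrival = 14

  0. router=(2,4) cycle=5 (inject)
  1. router=(2,3) cycle=8 dir=S
  2. router=(2,2) cycle=11 dir=S
  3. router=(2,1) cycle=14 dir=S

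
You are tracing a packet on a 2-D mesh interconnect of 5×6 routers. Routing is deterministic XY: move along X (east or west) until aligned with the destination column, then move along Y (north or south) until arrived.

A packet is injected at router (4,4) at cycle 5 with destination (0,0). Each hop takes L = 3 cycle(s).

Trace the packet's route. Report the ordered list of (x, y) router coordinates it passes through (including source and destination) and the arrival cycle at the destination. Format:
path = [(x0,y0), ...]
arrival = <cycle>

path = [(4,4), (3,4), (2,4), (1,4), (0,4), (0,3), (0,2), (0,1), (0,0)]
arrival = 29

[0] x=4 y=4 t=5
[1] x=3 y=4 t=8 →W
[2] x=2 y=4 t=11 →W
[3] x=1 y=4 t=14 →W
[4] x=0 y=4 t=17 →W
[5] x=0 y=3 t=20 →S
[6] x=0 y=2 t=23 →S
[7] x=0 y=1 t=26 →S
[8] x=0 y=0 t=29 →S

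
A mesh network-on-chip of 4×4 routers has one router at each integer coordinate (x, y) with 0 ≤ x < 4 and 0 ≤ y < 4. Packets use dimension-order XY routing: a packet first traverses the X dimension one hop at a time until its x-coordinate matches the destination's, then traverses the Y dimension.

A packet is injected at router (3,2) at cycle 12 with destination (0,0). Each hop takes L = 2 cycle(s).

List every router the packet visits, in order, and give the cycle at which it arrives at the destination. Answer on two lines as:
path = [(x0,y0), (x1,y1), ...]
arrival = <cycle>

  0. router=(3,2) cycle=12 (inject)
  1. router=(2,2) cycle=14 dir=W
  2. router=(1,2) cycle=16 dir=W
  3. router=(0,2) cycle=18 dir=W
  4. router=(0,1) cycle=20 dir=S
  5. router=(0,0) cycle=22 dir=S

path = [(3,2), (2,2), (1,2), (0,2), (0,1), (0,0)]
arrival = 22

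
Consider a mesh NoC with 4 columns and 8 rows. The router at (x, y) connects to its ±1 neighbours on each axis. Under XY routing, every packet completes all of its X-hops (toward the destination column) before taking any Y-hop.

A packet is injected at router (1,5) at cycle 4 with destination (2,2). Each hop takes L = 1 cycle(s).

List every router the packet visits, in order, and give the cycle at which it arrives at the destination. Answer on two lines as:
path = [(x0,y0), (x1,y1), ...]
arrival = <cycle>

path = [(1,5), (2,5), (2,4), (2,3), (2,2)]
arrival = 8

t=4: at (1,5)
t=5: at (2,5) after E
t=6: at (2,4) after S
t=7: at (2,3) after S
t=8: at (2,2) after S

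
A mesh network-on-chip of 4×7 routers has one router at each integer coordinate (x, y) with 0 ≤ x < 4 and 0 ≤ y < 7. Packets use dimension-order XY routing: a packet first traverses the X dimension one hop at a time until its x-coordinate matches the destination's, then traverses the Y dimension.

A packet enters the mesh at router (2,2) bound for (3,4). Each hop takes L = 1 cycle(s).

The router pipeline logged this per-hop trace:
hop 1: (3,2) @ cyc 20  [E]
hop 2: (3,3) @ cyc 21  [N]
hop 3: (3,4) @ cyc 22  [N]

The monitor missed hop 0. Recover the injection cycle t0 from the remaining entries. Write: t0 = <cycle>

t0 = 19

cyc[1] = 20 and cyc[k] = t0 + k·L for every k.
Subtract one hop: t0 = 20 − 1 = 19.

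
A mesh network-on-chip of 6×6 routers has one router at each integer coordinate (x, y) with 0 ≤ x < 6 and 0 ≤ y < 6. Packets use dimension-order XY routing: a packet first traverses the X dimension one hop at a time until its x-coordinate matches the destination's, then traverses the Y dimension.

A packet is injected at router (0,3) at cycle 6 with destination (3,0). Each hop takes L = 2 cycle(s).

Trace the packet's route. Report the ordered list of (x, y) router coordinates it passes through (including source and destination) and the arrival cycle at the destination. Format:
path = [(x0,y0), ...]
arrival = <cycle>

[0] x=0 y=3 t=6
[1] x=1 y=3 t=8 →E
[2] x=2 y=3 t=10 →E
[3] x=3 y=3 t=12 →E
[4] x=3 y=2 t=14 →S
[5] x=3 y=1 t=16 →S
[6] x=3 y=0 t=18 →S

path = [(0,3), (1,3), (2,3), (3,3), (3,2), (3,1), (3,0)]
arrival = 18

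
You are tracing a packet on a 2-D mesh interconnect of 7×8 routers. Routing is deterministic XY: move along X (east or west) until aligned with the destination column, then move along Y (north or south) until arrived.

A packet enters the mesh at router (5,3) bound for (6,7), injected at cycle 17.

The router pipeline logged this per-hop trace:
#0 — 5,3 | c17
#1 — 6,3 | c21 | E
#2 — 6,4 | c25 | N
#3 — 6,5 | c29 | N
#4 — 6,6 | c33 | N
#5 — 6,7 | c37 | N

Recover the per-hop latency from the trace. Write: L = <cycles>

cyc[1] − cyc[0] = 21 − 17 = 4.
Each hop adds L, hence L = 4.

L = 4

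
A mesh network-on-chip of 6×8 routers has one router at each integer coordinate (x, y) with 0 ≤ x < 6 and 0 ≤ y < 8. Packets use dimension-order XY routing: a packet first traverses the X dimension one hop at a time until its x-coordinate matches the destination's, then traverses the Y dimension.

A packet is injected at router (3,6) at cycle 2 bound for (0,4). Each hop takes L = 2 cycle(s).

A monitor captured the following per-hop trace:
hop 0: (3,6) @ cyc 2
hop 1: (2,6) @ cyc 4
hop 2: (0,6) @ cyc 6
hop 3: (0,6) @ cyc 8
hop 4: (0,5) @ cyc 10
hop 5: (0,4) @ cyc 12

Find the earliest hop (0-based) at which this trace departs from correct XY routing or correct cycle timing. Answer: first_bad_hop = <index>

hop 1: step (-1,+0), +2 cyc — ok
hop 2: step (-2,+0), +2 cyc — BAD: non-unit step

first_bad_hop = 2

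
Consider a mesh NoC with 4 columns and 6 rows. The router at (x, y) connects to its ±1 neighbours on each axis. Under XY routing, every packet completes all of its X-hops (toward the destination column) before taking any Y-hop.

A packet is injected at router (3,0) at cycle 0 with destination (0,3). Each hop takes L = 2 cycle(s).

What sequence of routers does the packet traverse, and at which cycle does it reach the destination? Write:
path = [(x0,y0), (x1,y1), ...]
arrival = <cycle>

path = [(3,0), (2,0), (1,0), (0,0), (0,1), (0,2), (0,3)]
arrival = 12

  0. router=(3,0) cycle=0 (inject)
  1. router=(2,0) cycle=2 dir=W
  2. router=(1,0) cycle=4 dir=W
  3. router=(0,0) cycle=6 dir=W
  4. router=(0,1) cycle=8 dir=N
  5. router=(0,2) cycle=10 dir=N
  6. router=(0,3) cycle=12 dir=N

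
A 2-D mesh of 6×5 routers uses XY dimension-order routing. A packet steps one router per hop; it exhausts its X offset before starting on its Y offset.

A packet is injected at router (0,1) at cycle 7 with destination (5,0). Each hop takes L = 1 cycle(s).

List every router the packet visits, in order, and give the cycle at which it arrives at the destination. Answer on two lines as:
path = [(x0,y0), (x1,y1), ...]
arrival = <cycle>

src (0,1)  cyc=7
E→(1,1)  cyc=8
E→(2,1)  cyc=9
E→(3,1)  cyc=10
E→(4,1)  cyc=11
E→(5,1)  cyc=12
S→(5,0)  cyc=13

path = [(0,1), (1,1), (2,1), (3,1), (4,1), (5,1), (5,0)]
arrival = 13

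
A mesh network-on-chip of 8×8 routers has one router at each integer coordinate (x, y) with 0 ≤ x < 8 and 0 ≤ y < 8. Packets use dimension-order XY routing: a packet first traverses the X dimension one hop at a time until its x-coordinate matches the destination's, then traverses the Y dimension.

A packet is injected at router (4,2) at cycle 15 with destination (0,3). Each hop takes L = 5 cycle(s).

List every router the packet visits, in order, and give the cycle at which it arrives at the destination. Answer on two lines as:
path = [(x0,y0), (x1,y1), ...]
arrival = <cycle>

path = [(4,2), (3,2), (2,2), (1,2), (0,2), (0,3)]
arrival = 40

#0 — 4,2 | c15
#1 — 3,2 | c20 | W
#2 — 2,2 | c25 | W
#3 — 1,2 | c30 | W
#4 — 0,2 | c35 | W
#5 — 0,3 | c40 | N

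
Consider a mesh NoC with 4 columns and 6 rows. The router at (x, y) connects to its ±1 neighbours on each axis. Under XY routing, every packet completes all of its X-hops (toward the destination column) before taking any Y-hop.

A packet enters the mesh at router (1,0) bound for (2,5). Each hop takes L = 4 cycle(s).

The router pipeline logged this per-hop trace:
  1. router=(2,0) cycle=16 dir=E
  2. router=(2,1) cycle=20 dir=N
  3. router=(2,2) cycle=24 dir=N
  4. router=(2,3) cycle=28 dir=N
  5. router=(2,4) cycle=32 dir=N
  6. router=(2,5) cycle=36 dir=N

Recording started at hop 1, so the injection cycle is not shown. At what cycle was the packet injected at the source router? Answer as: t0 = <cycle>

At hop 1 the cycle is 16; in general cyc_k = t0 + kL.
So t0 = 16 − 1·4 = 12.

t0 = 12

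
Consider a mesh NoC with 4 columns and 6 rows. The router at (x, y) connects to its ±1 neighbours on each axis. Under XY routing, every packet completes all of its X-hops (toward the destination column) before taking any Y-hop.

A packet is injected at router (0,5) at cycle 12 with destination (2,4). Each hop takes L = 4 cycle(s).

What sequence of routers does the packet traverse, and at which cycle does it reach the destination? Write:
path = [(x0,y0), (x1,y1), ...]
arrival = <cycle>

  0. router=(0,5) cycle=12 (inject)
  1. router=(1,5) cycle=16 dir=E
  2. router=(2,5) cycle=20 dir=E
  3. router=(2,4) cycle=24 dir=S

path = [(0,5), (1,5), (2,5), (2,4)]
arrival = 24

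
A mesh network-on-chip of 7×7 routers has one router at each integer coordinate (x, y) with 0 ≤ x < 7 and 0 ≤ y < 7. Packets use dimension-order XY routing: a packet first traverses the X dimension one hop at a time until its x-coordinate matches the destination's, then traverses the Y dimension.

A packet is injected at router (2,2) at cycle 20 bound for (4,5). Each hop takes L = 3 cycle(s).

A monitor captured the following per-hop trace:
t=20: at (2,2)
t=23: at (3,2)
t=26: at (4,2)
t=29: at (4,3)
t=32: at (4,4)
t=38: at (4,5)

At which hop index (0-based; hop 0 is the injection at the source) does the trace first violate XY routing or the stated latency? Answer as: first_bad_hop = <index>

first_bad_hop = 5

hop 1: step (+1,+0), +3 cyc — ok
hop 2: step (+1,+0), +3 cyc — ok
hop 3: step (+0,+1), +3 cyc — ok
hop 4: step (+0,+1), +3 cyc — ok
hop 5: step (+0,+1), +6 cyc — BAD: Δcyc=6≠L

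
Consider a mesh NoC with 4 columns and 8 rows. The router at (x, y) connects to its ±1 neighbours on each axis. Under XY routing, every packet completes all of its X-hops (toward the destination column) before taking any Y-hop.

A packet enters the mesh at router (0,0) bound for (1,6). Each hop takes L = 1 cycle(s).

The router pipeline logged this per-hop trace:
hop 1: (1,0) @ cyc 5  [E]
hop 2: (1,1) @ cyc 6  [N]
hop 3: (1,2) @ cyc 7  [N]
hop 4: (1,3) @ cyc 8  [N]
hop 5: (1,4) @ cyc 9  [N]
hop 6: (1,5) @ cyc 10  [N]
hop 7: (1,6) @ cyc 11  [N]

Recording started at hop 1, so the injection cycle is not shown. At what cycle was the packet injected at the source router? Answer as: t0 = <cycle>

t0 = 4

The first recorded entry is hop 1 at cycle 5.
Therefore t0 = 5 − L = 4.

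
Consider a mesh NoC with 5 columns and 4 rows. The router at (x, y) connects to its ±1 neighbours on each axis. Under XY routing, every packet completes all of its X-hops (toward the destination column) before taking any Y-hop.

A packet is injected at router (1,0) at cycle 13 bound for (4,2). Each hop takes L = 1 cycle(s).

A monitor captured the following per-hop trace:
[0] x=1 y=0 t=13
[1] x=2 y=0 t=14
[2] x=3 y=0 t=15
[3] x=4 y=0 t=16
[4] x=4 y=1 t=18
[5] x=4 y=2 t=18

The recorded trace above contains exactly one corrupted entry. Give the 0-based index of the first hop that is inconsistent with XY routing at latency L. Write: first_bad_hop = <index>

[1] (+1,+0) / 1c ⇒ ok
[2] (+1,+0) / 1c ⇒ ok
[3] (+1,+0) / 1c ⇒ ok
[4] (+0,+1) / 2c ⇒ BAD: Δcyc=2≠L

first_bad_hop = 4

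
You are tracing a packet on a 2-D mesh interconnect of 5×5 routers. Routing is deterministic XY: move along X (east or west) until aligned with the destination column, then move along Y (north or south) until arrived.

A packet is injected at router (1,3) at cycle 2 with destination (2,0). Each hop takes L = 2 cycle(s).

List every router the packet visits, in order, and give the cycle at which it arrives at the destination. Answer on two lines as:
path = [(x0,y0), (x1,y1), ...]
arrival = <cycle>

path = [(1,3), (2,3), (2,2), (2,1), (2,0)]
arrival = 10

[0] x=1 y=3 t=2
[1] x=2 y=3 t=4 →E
[2] x=2 y=2 t=6 →S
[3] x=2 y=1 t=8 →S
[4] x=2 y=0 t=10 →S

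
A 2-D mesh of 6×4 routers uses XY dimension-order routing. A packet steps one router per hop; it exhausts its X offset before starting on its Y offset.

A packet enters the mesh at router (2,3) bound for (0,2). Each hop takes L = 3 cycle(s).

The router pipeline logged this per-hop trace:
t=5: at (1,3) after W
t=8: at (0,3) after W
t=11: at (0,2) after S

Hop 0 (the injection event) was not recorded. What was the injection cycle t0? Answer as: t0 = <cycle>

Hop 1 reached at cycle 5; hop k is at t0 + k·L.
Therefore t0 = 5 − L = 2.

t0 = 2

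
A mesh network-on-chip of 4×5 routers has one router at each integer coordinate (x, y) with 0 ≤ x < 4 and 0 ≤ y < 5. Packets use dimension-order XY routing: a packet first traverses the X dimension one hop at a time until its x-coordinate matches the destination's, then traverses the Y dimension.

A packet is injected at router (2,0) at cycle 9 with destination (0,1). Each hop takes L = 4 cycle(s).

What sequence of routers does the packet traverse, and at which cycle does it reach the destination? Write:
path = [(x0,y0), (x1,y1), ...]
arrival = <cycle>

path = [(2,0), (1,0), (0,0), (0,1)]
arrival = 21

src (2,0)  cyc=9
W→(1,0)  cyc=13
W→(0,0)  cyc=17
N→(0,1)  cyc=21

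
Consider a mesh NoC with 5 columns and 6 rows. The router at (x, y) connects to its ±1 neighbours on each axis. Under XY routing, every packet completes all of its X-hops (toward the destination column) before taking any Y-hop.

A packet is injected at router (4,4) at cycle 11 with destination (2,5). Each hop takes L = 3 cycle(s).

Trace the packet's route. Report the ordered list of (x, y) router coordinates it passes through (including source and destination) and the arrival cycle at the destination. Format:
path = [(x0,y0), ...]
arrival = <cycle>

path = [(4,4), (3,4), (2,4), (2,5)]
arrival = 20

[0] x=4 y=4 t=11
[1] x=3 y=4 t=14 →W
[2] x=2 y=4 t=17 →W
[3] x=2 y=5 t=20 →N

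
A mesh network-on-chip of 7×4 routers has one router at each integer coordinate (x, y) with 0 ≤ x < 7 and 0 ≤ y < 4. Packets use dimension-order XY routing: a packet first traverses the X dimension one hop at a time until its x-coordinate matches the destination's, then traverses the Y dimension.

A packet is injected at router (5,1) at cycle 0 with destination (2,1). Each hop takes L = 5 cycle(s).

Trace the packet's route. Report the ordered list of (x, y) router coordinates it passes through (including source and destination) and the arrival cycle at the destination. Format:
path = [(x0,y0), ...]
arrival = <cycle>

path = [(5,1), (4,1), (3,1), (2,1)]
arrival = 15

hop 0: (5,1) @ cyc 0
hop 1: (4,1) @ cyc 5  [W]
hop 2: (3,1) @ cyc 10  [W]
hop 3: (2,1) @ cyc 15  [W]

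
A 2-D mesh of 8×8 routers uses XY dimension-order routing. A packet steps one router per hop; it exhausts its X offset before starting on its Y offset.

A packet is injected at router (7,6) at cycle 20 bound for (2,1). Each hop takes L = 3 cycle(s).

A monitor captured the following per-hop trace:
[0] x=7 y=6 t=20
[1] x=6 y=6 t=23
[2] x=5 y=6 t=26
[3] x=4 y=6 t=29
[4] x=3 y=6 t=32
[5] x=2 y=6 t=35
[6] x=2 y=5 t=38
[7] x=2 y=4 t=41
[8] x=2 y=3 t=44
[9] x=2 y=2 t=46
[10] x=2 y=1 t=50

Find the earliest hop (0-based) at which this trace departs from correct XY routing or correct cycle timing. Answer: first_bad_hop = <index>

first_bad_hop = 9

  1: Δx=-1 Δy=+0 Δt=3 [ok]
  2: Δx=-1 Δy=+0 Δt=3 [ok]
  3: Δx=-1 Δy=+0 Δt=3 [ok]
  4: Δx=-1 Δy=+0 Δt=3 [ok]
  5: Δx=-1 Δy=+0 Δt=3 [ok]
  6: Δx=+0 Δy=-1 Δt=3 [ok]
  7: Δx=+0 Δy=-1 Δt=3 [ok]
  8: Δx=+0 Δy=-1 Δt=3 [ok]
  9: Δx=+0 Δy=-1 Δt=2 [BAD: Δcyc=2≠L]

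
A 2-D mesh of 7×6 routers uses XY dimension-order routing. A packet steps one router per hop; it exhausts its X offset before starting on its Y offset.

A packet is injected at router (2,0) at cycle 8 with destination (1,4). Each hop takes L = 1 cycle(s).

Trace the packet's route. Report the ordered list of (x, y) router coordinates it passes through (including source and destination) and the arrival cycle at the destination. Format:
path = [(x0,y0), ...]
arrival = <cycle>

path = [(2,0), (1,0), (1,1), (1,2), (1,3), (1,4)]
arrival = 13

t=8: at (2,0)
t=9: at (1,0) after W
t=10: at (1,1) after N
t=11: at (1,2) after N
t=12: at (1,3) after N
t=13: at (1,4) after N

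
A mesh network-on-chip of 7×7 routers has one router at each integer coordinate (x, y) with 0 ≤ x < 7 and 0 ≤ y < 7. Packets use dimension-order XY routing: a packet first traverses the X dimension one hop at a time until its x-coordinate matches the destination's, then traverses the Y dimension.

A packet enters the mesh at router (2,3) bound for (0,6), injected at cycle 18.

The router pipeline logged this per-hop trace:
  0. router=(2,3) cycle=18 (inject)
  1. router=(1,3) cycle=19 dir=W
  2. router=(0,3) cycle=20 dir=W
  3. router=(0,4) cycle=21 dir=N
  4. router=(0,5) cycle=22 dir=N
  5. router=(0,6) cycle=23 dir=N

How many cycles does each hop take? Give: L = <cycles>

L = 1

Δcyc across hop 0→1: 19 − 18 = 1.
One hop costs L cycles, so L = 1.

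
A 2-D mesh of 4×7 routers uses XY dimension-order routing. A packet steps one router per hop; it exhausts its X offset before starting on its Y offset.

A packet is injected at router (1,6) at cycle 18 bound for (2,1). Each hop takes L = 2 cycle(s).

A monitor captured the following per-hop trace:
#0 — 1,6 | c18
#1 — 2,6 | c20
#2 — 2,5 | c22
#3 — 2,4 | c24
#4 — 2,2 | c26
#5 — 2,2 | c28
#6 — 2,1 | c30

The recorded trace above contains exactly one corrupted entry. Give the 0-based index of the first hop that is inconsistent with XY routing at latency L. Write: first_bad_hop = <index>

first_bad_hop = 4

[1] (+1,+0) / 2c ⇒ ok
[2] (+0,-1) / 2c ⇒ ok
[3] (+0,-1) / 2c ⇒ ok
[4] (+0,-2) / 2c ⇒ BAD: non-unit step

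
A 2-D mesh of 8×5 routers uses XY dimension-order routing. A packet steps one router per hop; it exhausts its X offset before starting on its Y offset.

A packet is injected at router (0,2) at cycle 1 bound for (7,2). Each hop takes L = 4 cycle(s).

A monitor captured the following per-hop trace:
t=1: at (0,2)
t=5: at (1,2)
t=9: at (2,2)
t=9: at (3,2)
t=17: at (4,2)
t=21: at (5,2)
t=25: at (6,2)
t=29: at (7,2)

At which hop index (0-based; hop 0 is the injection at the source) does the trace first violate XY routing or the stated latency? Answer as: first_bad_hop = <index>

hop 1: step (+1,+0), +4 cyc — ok
hop 2: step (+1,+0), +4 cyc — ok
hop 3: step (+1,+0), +0 cyc — BAD: Δcyc=0≠L

first_bad_hop = 3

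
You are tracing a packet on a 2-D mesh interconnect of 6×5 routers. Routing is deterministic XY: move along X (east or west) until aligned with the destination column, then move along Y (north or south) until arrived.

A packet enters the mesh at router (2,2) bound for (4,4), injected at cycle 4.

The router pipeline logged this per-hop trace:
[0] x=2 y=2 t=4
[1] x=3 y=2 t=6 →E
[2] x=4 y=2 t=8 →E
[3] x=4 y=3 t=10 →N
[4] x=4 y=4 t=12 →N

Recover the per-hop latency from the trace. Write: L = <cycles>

L = 2

Between hops 0 and 1 the cycle counter advances 6 − 4 = 2.
Per-hop latency L = Δcyc = 2.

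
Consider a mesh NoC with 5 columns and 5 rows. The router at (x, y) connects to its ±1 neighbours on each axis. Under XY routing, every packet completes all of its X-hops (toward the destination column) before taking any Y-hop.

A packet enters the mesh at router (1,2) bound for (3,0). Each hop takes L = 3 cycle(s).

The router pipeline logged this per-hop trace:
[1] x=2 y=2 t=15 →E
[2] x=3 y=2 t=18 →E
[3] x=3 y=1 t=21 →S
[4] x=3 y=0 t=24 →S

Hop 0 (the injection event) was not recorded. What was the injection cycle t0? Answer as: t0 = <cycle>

t0 = 12

The first recorded entry is hop 1 at cycle 15.
Therefore t0 = 15 − L = 12.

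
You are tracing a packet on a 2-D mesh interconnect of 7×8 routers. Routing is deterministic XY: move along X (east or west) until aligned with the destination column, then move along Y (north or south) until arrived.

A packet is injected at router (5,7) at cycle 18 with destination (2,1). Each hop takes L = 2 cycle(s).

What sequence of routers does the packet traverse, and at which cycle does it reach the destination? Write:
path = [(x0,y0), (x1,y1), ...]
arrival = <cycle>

path = [(5,7), (4,7), (3,7), (2,7), (2,6), (2,5), (2,4), (2,3), (2,2), (2,1)]
arrival = 36

  0. router=(5,7) cycle=18 (inject)
  1. router=(4,7) cycle=20 dir=W
  2. router=(3,7) cycle=22 dir=W
  3. router=(2,7) cycle=24 dir=W
  4. router=(2,6) cycle=26 dir=S
  5. router=(2,5) cycle=28 dir=S
  6. router=(2,4) cycle=30 dir=S
  7. router=(2,3) cycle=32 dir=S
  8. router=(2,2) cycle=34 dir=S
  9. router=(2,1) cycle=36 dir=S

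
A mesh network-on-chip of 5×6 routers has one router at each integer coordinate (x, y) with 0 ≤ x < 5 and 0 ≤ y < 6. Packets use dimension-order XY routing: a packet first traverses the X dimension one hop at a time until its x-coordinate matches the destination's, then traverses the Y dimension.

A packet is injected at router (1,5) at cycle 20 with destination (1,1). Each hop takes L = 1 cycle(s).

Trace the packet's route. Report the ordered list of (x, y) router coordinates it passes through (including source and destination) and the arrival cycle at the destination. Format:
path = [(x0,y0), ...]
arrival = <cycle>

t=20: at (1,5)
t=21: at (1,4) after S
t=22: at (1,3) after S
t=23: at (1,2) after S
t=24: at (1,1) after S

path = [(1,5), (1,4), (1,3), (1,2), (1,1)]
arrival = 24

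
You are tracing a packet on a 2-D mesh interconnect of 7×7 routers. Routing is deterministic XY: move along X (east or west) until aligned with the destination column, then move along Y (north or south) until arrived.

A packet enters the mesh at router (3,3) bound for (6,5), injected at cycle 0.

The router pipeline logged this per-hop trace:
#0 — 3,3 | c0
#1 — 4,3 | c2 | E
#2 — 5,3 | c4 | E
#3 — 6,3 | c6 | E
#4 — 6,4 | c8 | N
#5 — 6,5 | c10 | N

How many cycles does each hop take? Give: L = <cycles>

L = 2

cyc[1] − cyc[0] = 2 − 0 = 2.
That increment is L by definition: L = 2.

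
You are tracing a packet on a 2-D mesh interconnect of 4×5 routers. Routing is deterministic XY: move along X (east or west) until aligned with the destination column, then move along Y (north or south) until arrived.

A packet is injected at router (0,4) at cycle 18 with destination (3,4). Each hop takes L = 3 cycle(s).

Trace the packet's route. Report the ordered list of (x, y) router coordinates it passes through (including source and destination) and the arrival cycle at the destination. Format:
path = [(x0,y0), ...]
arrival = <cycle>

#0 — 0,4 | c18
#1 — 1,4 | c21 | E
#2 — 2,4 | c24 | E
#3 — 3,4 | c27 | E

path = [(0,4), (1,4), (2,4), (3,4)]
arrival = 27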